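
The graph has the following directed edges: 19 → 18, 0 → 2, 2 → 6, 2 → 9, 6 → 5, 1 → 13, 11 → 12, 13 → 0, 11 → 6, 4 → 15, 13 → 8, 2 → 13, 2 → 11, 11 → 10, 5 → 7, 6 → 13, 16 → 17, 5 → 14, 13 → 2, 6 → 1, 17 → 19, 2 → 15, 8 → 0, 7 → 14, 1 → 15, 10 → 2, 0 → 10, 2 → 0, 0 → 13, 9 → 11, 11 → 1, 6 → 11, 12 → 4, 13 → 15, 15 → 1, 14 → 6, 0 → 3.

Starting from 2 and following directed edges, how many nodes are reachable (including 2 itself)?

16

BFS from 2 visits: 2, 15, 13, 11, 9, 6, 0, 1, 8, 12, 10, 5, 3, 4, 14, 7
Reachable nodes: 16 of 20 total.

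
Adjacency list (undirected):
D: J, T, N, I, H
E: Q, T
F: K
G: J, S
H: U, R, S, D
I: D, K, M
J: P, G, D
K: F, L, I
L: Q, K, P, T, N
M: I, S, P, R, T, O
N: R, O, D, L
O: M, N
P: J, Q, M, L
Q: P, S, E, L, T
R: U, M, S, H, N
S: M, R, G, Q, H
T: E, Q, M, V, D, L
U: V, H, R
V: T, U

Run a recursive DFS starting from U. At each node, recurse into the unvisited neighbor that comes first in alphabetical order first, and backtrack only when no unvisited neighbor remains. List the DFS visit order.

U, H, D, I, K, F, L, N, O, M, P, J, G, S, Q, E, T, V, R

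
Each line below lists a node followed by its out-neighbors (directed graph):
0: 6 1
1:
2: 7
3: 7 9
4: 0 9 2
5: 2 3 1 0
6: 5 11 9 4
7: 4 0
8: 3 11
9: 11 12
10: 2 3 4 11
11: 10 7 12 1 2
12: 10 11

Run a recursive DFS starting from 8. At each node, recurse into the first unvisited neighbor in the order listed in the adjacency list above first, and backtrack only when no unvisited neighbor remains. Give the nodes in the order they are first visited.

Visit 8
8 → 3
3 → 7
7 → 4
4 → 0
0 → 6
6 → 5
5 → 2
5 → 1
6 → 11
11 → 10
11 → 12
6 → 9

8 → 3 → 7 → 4 → 0 → 6 → 5 → 2 → 1 → 11 → 10 → 12 → 9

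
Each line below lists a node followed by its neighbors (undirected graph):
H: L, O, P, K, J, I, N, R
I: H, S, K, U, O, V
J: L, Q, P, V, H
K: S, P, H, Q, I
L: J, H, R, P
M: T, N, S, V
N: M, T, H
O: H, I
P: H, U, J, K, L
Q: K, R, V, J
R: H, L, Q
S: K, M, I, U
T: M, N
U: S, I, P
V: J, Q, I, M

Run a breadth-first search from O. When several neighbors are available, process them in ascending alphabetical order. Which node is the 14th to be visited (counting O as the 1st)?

M

Visit O; enqueue H, I → queue [H, I]
Visit H; enqueue J, K, L, N, P, R → queue [I, J, K, L, N, P, R]
Visit I; enqueue S, U, V → queue [J, K, L, N, P, R, S, U, V]
Visit J; enqueue Q → queue [K, L, N, P, R, S, U, V, Q]
Visit K → queue [L, N, P, R, S, U, V, Q]
Visit L → queue [N, P, R, S, U, V, Q]
Visit N; enqueue M, T → queue [P, R, S, U, V, Q, M, T]
Visit P → queue [R, S, U, V, Q, M, T]
Visit R → queue [S, U, V, Q, M, T]
Visit S → queue [U, V, Q, M, T]
Visit U → queue [V, Q, M, T]
Visit V → queue [Q, M, T]
Visit Q → queue [M, T]
Visit M → queue [T]
Visit T → queue []

Visit order: O, H, I, J, K, L, N, P, R, S, U, V, Q, M, T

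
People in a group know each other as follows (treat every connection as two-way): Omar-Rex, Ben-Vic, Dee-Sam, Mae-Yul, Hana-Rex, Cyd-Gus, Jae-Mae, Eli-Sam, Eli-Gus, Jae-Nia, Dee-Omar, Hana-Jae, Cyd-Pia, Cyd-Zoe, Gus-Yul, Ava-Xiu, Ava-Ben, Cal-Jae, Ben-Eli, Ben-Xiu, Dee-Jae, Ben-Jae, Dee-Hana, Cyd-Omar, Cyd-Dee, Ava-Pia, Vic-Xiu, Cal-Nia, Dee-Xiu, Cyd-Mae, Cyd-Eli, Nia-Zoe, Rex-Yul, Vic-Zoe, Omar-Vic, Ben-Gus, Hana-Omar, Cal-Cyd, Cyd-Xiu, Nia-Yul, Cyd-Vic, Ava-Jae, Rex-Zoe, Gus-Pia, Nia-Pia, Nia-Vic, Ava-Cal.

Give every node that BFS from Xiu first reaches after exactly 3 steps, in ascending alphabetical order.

Level 0: Xiu
Level 1: Ava, Ben, Cyd, Dee, Vic
Level 2: Cal, Eli, Gus, Hana, Jae, Mae, Nia, Omar, Pia, Sam, Zoe
Level 3: Rex, Yul

Rex, Yul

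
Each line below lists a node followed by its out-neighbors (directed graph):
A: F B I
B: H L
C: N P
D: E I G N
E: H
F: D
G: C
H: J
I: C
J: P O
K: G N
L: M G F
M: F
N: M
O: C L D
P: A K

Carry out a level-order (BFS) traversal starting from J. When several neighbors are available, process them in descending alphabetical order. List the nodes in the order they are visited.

J -> P -> O -> K -> A -> L -> D -> C -> N -> G -> I -> F -> B -> M -> E -> H

Visit J; enqueue P, O → queue [P, O]
Visit P; enqueue K, A → queue [O, K, A]
Visit O; enqueue L, D, C → queue [K, A, L, D, C]
Visit K; enqueue N, G → queue [A, L, D, C, N, G]
Visit A; enqueue I, F, B → queue [L, D, C, N, G, I, F, B]
Visit L; enqueue M → queue [D, C, N, G, I, F, B, M]
Visit D; enqueue E → queue [C, N, G, I, F, B, M, E]
Visit C → queue [N, G, I, F, B, M, E]
Visit N → queue [G, I, F, B, M, E]
Visit G → queue [I, F, B, M, E]
Visit I → queue [F, B, M, E]
Visit F → queue [B, M, E]
Visit B; enqueue H → queue [M, E, H]
Visit M → queue [E, H]
Visit E → queue [H]
Visit H → queue []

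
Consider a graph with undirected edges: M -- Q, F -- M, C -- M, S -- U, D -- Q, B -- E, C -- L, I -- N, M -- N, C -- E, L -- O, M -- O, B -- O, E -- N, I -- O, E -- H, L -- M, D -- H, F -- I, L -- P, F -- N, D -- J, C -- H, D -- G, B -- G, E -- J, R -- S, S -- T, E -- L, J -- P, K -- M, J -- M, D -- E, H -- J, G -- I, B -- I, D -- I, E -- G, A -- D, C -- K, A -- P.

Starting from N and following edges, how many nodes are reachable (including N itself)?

17

BFS from N visits: N, E, F, I, M, B, C, D, G, H, J, L, O, K, Q, A, P
Reachable nodes: 17 of 21 total.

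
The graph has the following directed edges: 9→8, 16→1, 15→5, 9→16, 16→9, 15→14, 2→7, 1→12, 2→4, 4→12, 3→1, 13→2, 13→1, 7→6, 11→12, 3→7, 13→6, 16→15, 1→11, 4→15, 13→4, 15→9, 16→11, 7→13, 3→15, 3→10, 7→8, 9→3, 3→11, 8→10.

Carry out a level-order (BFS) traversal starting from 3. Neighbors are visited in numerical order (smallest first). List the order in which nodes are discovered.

3 1 7 10 11 15 12 6 8 13 5 9 14 2 4 16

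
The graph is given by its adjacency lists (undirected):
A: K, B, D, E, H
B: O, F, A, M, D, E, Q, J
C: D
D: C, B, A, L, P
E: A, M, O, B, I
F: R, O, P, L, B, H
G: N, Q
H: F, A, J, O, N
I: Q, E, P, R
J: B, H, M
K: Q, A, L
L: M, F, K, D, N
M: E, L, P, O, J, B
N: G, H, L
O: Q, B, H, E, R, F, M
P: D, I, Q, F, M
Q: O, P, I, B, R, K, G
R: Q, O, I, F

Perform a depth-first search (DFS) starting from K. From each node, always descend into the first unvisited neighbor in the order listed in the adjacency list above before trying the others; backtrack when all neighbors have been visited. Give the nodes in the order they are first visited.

K Q O B F R I E A D C L M P J H N G

Visit K
K → Q
Q → O
O → B
B → F
F → R
R → I
I → E
E → A
A → D
D → C
D → L
L → M
M → P
M → J
J → H
H → N
N → G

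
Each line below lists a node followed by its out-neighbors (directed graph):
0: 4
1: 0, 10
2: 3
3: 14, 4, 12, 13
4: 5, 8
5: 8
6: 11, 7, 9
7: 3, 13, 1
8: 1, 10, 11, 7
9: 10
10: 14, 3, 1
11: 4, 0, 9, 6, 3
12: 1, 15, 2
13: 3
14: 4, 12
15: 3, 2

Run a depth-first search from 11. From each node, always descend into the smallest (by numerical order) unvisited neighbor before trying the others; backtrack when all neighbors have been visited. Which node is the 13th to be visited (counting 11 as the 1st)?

14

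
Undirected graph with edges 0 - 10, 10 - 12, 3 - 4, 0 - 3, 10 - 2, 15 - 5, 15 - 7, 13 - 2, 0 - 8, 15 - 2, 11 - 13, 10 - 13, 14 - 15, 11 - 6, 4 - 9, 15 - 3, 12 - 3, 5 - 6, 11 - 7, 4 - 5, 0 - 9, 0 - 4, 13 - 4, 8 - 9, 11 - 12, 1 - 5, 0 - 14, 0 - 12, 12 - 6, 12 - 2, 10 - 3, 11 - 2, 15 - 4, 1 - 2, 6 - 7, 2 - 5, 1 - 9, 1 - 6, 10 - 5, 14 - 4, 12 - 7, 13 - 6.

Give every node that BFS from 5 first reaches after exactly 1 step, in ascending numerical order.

Level 0: 5
Level 1: 1, 2, 4, 6, 10, 15
Level 2: 0, 3, 7, 9, 11, 12, 13, 14
Level 3: 8

1, 2, 4, 6, 10, 15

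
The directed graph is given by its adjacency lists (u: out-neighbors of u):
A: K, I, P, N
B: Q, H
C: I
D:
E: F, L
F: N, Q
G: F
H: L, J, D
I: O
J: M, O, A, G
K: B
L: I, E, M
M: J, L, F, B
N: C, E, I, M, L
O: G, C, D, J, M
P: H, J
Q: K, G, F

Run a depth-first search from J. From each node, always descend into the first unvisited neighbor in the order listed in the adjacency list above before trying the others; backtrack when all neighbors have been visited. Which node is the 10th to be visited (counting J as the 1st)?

E

Visit J
J → M
M → L
L → I
I → O
O → G
G → F
F → N
N → C
N → E
F → Q
Q → K
K → B
B → H
H → D
J → A
A → P

Visit order: J, M, L, I, O, G, F, N, C, E, Q, K, B, H, D, A, P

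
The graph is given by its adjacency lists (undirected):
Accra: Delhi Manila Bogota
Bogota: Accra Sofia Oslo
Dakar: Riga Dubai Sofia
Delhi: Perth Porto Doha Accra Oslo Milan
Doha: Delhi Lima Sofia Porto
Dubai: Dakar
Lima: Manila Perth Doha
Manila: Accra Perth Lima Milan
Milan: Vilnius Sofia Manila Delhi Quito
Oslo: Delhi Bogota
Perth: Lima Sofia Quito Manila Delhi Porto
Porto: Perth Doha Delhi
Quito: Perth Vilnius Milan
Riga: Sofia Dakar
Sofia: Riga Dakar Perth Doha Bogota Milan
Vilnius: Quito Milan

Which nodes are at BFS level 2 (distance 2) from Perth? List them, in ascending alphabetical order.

Accra, Bogota, Dakar, Doha, Milan, Oslo, Riga, Vilnius

Level 0: Perth
Level 1: Delhi, Lima, Manila, Porto, Quito, Sofia
Level 2: Accra, Bogota, Dakar, Doha, Milan, Oslo, Riga, Vilnius
Level 3: Dubai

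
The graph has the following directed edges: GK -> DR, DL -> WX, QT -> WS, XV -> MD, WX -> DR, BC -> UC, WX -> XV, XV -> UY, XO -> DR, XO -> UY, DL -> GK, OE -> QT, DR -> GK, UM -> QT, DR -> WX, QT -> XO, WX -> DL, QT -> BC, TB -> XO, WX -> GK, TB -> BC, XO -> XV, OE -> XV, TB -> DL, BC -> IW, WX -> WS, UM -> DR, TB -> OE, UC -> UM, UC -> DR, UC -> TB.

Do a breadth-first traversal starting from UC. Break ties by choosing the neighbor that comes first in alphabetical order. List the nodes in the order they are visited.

UC, DR, TB, UM, GK, WX, BC, DL, OE, XO, QT, WS, XV, IW, UY, MD

Visit UC; enqueue DR, TB, UM → queue [DR, TB, UM]
Visit DR; enqueue GK, WX → queue [TB, UM, GK, WX]
Visit TB; enqueue BC, DL, OE, XO → queue [UM, GK, WX, BC, DL, OE, XO]
Visit UM; enqueue QT → queue [GK, WX, BC, DL, OE, XO, QT]
Visit GK → queue [WX, BC, DL, OE, XO, QT]
Visit WX; enqueue WS, XV → queue [BC, DL, OE, XO, QT, WS, XV]
Visit BC; enqueue IW → queue [DL, OE, XO, QT, WS, XV, IW]
Visit DL → queue [OE, XO, QT, WS, XV, IW]
Visit OE → queue [XO, QT, WS, XV, IW]
Visit XO; enqueue UY → queue [QT, WS, XV, IW, UY]
Visit QT → queue [WS, XV, IW, UY]
Visit WS → queue [XV, IW, UY]
Visit XV; enqueue MD → queue [IW, UY, MD]
Visit IW → queue [UY, MD]
Visit UY → queue [MD]
Visit MD → queue []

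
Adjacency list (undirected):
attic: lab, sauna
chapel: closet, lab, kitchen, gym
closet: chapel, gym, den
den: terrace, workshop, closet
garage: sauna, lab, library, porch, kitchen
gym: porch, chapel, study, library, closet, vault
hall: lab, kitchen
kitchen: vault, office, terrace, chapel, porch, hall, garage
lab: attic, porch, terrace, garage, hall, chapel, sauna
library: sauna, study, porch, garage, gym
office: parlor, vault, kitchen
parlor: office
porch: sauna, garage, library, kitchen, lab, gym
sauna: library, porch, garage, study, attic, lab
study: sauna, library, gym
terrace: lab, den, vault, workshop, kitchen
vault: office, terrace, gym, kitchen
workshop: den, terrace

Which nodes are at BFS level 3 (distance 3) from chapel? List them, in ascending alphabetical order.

parlor, workshop

Level 0: chapel
Level 1: closet, gym, kitchen, lab
Level 2: attic, den, garage, hall, library, office, porch, sauna, study, terrace, vault
Level 3: parlor, workshop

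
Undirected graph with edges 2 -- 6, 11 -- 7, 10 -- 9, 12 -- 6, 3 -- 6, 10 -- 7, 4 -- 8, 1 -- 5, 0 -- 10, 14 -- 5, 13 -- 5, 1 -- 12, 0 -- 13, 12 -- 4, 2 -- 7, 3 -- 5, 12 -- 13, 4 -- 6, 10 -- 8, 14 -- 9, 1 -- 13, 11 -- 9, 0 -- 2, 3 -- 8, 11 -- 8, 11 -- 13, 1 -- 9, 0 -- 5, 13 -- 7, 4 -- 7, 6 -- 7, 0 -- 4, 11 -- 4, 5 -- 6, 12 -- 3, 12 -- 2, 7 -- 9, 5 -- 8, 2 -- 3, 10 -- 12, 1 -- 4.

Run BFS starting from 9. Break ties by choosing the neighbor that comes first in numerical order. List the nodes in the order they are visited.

9, 1, 7, 10, 11, 14, 4, 5, 12, 13, 2, 6, 0, 8, 3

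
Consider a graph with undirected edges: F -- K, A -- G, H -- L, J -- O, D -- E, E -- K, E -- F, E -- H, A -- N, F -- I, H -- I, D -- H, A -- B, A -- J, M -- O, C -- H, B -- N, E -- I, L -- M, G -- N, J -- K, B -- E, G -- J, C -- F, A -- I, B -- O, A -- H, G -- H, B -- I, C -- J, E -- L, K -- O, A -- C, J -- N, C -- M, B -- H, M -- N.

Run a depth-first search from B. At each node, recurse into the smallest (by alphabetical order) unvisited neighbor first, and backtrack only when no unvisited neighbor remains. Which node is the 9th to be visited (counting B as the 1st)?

J

Visit B
B → A
A → C
C → F
F → E
E → D
D → H
H → G
G → J
J → K
K → O
O → M
M → L
M → N
H → I

Visit order: B, A, C, F, E, D, H, G, J, K, O, M, L, N, I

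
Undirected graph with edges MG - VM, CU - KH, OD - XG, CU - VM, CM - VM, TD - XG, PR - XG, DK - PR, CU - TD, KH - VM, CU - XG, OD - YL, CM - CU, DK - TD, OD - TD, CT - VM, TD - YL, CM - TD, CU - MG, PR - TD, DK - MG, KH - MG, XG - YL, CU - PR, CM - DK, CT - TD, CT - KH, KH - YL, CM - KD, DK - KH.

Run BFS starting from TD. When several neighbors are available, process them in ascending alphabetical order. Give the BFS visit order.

Visit TD; enqueue CM, CT, CU, DK, OD, PR, XG, YL → queue [CM, CT, CU, DK, OD, PR, XG, YL]
Visit CM; enqueue KD, VM → queue [CT, CU, DK, OD, PR, XG, YL, KD, VM]
Visit CT; enqueue KH → queue [CU, DK, OD, PR, XG, YL, KD, VM, KH]
Visit CU; enqueue MG → queue [DK, OD, PR, XG, YL, KD, VM, KH, MG]
Visit DK → queue [OD, PR, XG, YL, KD, VM, KH, MG]
Visit OD → queue [PR, XG, YL, KD, VM, KH, MG]
Visit PR → queue [XG, YL, KD, VM, KH, MG]
Visit XG → queue [YL, KD, VM, KH, MG]
Visit YL → queue [KD, VM, KH, MG]
Visit KD → queue [VM, KH, MG]
Visit VM → queue [KH, MG]
Visit KH → queue [MG]
Visit MG → queue []

TD → CM → CT → CU → DK → OD → PR → XG → YL → KD → VM → KH → MG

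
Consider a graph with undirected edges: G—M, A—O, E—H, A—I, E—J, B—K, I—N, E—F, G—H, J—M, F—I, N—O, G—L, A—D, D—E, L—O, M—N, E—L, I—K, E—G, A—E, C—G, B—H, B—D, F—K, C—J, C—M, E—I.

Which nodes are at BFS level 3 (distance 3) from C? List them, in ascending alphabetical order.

A, B, D, F, I, O

Level 0: C
Level 1: G, J, M
Level 2: E, H, L, N
Level 3: A, B, D, F, I, O
Level 4: K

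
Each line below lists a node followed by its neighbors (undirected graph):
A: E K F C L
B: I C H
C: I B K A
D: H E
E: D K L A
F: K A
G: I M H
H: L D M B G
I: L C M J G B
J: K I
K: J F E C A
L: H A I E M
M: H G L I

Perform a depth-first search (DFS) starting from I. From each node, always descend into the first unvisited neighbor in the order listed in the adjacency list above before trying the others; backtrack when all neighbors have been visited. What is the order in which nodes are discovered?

I, L, H, D, E, K, J, F, A, C, B, M, G

Visit I
I → L
L → H
H → D
D → E
E → K
K → J
K → F
F → A
A → C
C → B
H → M
M → G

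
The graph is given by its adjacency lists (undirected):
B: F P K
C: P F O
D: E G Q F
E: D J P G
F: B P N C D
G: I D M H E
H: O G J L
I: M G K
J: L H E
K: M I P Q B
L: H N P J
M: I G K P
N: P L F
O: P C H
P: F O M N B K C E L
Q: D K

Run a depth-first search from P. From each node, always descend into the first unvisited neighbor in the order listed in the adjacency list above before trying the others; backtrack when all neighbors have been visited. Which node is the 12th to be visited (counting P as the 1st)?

H

Visit P
P → F
F → B
B → K
K → M
M → I
I → G
G → D
D → E
E → J
J → L
L → H
H → O
O → C
L → N
D → Q

Visit order: P, F, B, K, M, I, G, D, E, J, L, H, O, C, N, Q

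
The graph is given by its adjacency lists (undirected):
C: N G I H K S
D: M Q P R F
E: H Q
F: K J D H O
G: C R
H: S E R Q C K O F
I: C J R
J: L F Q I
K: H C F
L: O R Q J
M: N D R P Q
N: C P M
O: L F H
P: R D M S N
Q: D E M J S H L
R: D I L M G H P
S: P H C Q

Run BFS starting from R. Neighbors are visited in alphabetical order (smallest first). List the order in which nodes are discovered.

R, D, G, H, I, L, M, P, F, Q, C, E, K, O, S, J, N

Visit R; enqueue D, G, H, I, L, M, P → queue [D, G, H, I, L, M, P]
Visit D; enqueue F, Q → queue [G, H, I, L, M, P, F, Q]
Visit G; enqueue C → queue [H, I, L, M, P, F, Q, C]
Visit H; enqueue E, K, O, S → queue [I, L, M, P, F, Q, C, E, K, O, S]
Visit I; enqueue J → queue [L, M, P, F, Q, C, E, K, O, S, J]
Visit L → queue [M, P, F, Q, C, E, K, O, S, J]
Visit M; enqueue N → queue [P, F, Q, C, E, K, O, S, J, N]
Visit P → queue [F, Q, C, E, K, O, S, J, N]
Visit F → queue [Q, C, E, K, O, S, J, N]
Visit Q → queue [C, E, K, O, S, J, N]
Visit C → queue [E, K, O, S, J, N]
Visit E → queue [K, O, S, J, N]
Visit K → queue [O, S, J, N]
Visit O → queue [S, J, N]
Visit S → queue [J, N]
Visit J → queue [N]
Visit N → queue []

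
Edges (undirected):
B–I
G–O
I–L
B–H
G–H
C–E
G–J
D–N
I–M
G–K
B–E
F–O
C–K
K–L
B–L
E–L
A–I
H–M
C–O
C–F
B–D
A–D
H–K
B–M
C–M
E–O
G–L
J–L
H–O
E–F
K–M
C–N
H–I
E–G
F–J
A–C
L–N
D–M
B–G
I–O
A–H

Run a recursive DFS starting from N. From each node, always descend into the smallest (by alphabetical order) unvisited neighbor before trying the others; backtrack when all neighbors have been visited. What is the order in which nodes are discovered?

Visit N
N → C
C → A
A → D
D → B
B → E
E → F
F → J
J → G
G → H
H → I
I → L
L → K
K → M
I → O

N, C, A, D, B, E, F, J, G, H, I, L, K, M, O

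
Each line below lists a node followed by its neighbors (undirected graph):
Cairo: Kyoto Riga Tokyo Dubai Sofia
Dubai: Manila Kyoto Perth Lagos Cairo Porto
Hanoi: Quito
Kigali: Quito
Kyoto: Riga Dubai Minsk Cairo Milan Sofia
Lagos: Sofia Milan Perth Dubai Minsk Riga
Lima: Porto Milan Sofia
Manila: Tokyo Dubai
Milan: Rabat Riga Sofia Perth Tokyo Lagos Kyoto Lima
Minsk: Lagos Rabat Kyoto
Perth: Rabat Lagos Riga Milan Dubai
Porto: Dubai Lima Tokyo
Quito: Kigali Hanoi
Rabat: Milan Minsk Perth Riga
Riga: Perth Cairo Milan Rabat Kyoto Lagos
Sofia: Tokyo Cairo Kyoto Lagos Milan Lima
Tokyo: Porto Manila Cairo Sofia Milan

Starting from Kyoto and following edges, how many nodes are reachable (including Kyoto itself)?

14

BFS from Kyoto visits: Kyoto, Riga, Dubai, Minsk, Cairo, Milan, Sofia, Perth, Rabat, Lagos, Manila, Porto, Tokyo, Lima
Reachable nodes: 14 of 17 total.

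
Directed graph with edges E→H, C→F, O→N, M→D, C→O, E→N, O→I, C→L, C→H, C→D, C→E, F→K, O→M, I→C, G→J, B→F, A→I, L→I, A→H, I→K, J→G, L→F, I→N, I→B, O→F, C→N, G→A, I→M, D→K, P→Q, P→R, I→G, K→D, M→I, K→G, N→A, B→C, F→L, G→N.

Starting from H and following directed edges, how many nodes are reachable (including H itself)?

1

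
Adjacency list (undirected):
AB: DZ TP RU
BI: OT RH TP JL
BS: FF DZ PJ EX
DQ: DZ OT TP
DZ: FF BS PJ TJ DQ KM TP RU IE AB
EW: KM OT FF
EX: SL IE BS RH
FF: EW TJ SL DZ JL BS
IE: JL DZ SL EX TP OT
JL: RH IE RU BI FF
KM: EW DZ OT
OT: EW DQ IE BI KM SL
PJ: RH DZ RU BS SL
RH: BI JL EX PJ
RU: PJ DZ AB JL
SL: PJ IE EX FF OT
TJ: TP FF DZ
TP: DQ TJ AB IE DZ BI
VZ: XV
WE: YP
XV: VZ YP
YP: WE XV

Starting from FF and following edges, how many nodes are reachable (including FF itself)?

18

BFS from FF visits: FF, EW, TJ, SL, DZ, JL, BS, KM, OT, TP, PJ, IE, EX, DQ, RU, AB, RH, BI
Reachable nodes: 18 of 22 total.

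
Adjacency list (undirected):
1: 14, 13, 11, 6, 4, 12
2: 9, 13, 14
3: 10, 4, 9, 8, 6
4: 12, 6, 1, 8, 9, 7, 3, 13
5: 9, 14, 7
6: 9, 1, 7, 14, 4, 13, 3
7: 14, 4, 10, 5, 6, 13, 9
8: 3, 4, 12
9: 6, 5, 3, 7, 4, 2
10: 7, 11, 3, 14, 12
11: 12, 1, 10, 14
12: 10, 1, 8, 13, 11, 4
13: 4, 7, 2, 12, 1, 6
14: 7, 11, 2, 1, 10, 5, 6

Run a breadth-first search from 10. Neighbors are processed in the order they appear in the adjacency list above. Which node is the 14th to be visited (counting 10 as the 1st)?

2

Visit 10; enqueue 7, 11, 3, 14, 12 → queue [7, 11, 3, 14, 12]
Visit 7; enqueue 4, 5, 6, 13, 9 → queue [11, 3, 14, 12, 4, 5, 6, 13, 9]
Visit 11; enqueue 1 → queue [3, 14, 12, 4, 5, 6, 13, 9, 1]
Visit 3; enqueue 8 → queue [14, 12, 4, 5, 6, 13, 9, 1, 8]
Visit 14; enqueue 2 → queue [12, 4, 5, 6, 13, 9, 1, 8, 2]
Visit 12 → queue [4, 5, 6, 13, 9, 1, 8, 2]
Visit 4 → queue [5, 6, 13, 9, 1, 8, 2]
Visit 5 → queue [6, 13, 9, 1, 8, 2]
Visit 6 → queue [13, 9, 1, 8, 2]
Visit 13 → queue [9, 1, 8, 2]
Visit 9 → queue [1, 8, 2]
Visit 1 → queue [8, 2]
Visit 8 → queue [2]
Visit 2 → queue []

Visit order: 10, 7, 11, 3, 14, 12, 4, 5, 6, 13, 9, 1, 8, 2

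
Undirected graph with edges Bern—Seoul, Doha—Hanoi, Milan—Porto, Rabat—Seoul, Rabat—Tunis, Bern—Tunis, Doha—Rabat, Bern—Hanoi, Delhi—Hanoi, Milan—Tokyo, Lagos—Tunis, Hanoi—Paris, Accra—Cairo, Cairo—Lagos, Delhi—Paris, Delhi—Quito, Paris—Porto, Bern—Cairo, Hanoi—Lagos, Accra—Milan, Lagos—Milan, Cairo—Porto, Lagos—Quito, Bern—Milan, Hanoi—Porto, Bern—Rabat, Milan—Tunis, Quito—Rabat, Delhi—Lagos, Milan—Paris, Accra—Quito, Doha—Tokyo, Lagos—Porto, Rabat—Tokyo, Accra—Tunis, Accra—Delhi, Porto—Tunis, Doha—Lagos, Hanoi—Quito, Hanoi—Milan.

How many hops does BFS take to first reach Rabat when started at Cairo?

Level 0: Cairo
Level 1: Accra, Bern, Lagos, Porto
Level 2: Delhi, Doha, Hanoi, Milan, Paris, Quito, Rabat, Seoul, Tunis
Level 3: Tokyo
Rabat first appears at level 2.

2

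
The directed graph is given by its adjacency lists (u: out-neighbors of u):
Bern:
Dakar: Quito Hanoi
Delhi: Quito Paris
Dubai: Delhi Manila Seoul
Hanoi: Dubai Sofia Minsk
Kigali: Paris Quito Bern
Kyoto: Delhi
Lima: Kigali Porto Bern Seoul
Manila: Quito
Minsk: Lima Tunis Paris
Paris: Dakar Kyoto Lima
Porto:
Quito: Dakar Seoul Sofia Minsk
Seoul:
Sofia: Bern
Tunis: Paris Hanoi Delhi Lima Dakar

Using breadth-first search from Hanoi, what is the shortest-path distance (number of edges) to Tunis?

2

Level 0: Hanoi
Level 1: Dubai, Minsk, Sofia
Level 2: Bern, Delhi, Lima, Manila, Paris, Seoul, Tunis
Level 3: Dakar, Kigali, Kyoto, Porto, Quito
Tunis first appears at level 2.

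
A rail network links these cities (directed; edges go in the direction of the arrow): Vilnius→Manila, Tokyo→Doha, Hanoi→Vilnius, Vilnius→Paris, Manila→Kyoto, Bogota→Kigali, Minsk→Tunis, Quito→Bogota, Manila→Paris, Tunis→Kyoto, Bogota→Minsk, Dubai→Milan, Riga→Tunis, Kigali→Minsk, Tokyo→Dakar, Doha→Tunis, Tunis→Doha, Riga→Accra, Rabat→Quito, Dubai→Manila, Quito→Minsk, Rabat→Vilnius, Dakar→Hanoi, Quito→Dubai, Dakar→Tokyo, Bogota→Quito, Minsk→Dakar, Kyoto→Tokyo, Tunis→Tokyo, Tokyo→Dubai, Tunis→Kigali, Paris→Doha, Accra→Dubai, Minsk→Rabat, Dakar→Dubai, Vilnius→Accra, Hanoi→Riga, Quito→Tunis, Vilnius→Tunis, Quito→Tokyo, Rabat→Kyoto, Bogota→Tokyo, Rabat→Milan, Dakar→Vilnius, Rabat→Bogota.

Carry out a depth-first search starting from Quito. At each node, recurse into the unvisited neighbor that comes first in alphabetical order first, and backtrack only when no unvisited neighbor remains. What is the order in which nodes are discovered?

Visit Quito
Quito → Bogota
Bogota → Kigali
Kigali → Minsk
Minsk → Dakar
Dakar → Dubai
Dubai → Manila
Manila → Kyoto
Kyoto → Tokyo
Tokyo → Doha
Doha → Tunis
Manila → Paris
Dubai → Milan
Dakar → Hanoi
Hanoi → Riga
Riga → Accra
Hanoi → Vilnius
Minsk → Rabat

Quito, Bogota, Kigali, Minsk, Dakar, Dubai, Manila, Kyoto, Tokyo, Doha, Tunis, Paris, Milan, Hanoi, Riga, Accra, Vilnius, Rabat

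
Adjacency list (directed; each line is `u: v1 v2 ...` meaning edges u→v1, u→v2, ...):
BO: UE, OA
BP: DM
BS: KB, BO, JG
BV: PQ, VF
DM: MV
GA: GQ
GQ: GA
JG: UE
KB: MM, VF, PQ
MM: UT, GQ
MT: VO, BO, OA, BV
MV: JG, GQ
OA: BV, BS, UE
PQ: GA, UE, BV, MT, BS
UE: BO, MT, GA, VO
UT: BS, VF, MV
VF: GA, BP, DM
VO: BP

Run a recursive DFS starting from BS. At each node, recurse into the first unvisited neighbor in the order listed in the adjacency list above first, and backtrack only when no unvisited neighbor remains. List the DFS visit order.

BS → KB → MM → UT → VF → GA → GQ → BP → DM → MV → JG → UE → BO → OA → BV → PQ → MT → VO

Visit BS
BS → KB
KB → MM
MM → UT
UT → VF
VF → GA
GA → GQ
VF → BP
BP → DM
DM → MV
MV → JG
JG → UE
UE → BO
BO → OA
OA → BV
BV → PQ
PQ → MT
MT → VO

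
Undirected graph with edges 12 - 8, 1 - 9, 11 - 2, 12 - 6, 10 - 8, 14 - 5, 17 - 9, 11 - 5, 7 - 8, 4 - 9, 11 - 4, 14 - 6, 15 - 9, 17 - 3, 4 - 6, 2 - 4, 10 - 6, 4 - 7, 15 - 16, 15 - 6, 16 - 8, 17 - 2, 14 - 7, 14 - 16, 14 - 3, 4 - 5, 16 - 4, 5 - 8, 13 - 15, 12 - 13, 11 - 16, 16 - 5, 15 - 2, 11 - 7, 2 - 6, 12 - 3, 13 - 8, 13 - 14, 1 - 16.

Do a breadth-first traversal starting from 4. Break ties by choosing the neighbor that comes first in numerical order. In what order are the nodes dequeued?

Visit 4; enqueue 2, 5, 6, 7, 9, 11, 16 → queue [2, 5, 6, 7, 9, 11, 16]
Visit 2; enqueue 15, 17 → queue [5, 6, 7, 9, 11, 16, 15, 17]
Visit 5; enqueue 8, 14 → queue [6, 7, 9, 11, 16, 15, 17, 8, 14]
Visit 6; enqueue 10, 12 → queue [7, 9, 11, 16, 15, 17, 8, 14, 10, 12]
Visit 7 → queue [9, 11, 16, 15, 17, 8, 14, 10, 12]
Visit 9; enqueue 1 → queue [11, 16, 15, 17, 8, 14, 10, 12, 1]
Visit 11 → queue [16, 15, 17, 8, 14, 10, 12, 1]
Visit 16 → queue [15, 17, 8, 14, 10, 12, 1]
Visit 15; enqueue 13 → queue [17, 8, 14, 10, 12, 1, 13]
Visit 17; enqueue 3 → queue [8, 14, 10, 12, 1, 13, 3]
Visit 8 → queue [14, 10, 12, 1, 13, 3]
Visit 14 → queue [10, 12, 1, 13, 3]
Visit 10 → queue [12, 1, 13, 3]
Visit 12 → queue [1, 13, 3]
Visit 1 → queue [13, 3]
Visit 13 → queue [3]
Visit 3 → queue []

4, 2, 5, 6, 7, 9, 11, 16, 15, 17, 8, 14, 10, 12, 1, 13, 3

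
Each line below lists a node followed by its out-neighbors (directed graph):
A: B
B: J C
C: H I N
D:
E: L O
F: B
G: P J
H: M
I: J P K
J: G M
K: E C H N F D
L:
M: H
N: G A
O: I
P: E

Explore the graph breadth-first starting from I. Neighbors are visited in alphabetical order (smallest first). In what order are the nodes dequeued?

I → J → K → P → G → M → C → D → E → F → H → N → L → O → B → A

Visit I; enqueue J, K, P → queue [J, K, P]
Visit J; enqueue G, M → queue [K, P, G, M]
Visit K; enqueue C, D, E, F, H, N → queue [P, G, M, C, D, E, F, H, N]
Visit P → queue [G, M, C, D, E, F, H, N]
Visit G → queue [M, C, D, E, F, H, N]
Visit M → queue [C, D, E, F, H, N]
Visit C → queue [D, E, F, H, N]
Visit D → queue [E, F, H, N]
Visit E; enqueue L, O → queue [F, H, N, L, O]
Visit F; enqueue B → queue [H, N, L, O, B]
Visit H → queue [N, L, O, B]
Visit N; enqueue A → queue [L, O, B, A]
Visit L → queue [O, B, A]
Visit O → queue [B, A]
Visit B → queue [A]
Visit A → queue []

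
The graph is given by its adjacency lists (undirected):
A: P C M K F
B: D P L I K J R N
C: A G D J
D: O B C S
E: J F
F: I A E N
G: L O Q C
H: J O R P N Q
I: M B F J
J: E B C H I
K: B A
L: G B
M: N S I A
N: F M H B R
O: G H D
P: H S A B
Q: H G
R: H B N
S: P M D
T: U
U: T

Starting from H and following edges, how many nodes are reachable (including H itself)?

19

BFS from H visits: H, R, Q, P, O, N, J, B, G, S, A, D, M, F, I, E, C, L, K
Reachable nodes: 19 of 21 total.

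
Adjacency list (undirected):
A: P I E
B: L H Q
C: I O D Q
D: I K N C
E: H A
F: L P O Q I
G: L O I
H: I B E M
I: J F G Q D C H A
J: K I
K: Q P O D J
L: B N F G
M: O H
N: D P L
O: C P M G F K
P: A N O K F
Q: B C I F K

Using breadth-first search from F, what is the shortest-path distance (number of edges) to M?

2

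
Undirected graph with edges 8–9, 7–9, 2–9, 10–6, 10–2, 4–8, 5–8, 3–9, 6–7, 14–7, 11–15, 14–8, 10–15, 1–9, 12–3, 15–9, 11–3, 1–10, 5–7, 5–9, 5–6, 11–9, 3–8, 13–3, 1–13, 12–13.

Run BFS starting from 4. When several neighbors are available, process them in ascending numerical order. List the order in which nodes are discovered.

Visit 4; enqueue 8 → queue [8]
Visit 8; enqueue 3, 5, 9, 14 → queue [3, 5, 9, 14]
Visit 3; enqueue 11, 12, 13 → queue [5, 9, 14, 11, 12, 13]
Visit 5; enqueue 6, 7 → queue [9, 14, 11, 12, 13, 6, 7]
Visit 9; enqueue 1, 2, 15 → queue [14, 11, 12, 13, 6, 7, 1, 2, 15]
Visit 14 → queue [11, 12, 13, 6, 7, 1, 2, 15]
Visit 11 → queue [12, 13, 6, 7, 1, 2, 15]
Visit 12 → queue [13, 6, 7, 1, 2, 15]
Visit 13 → queue [6, 7, 1, 2, 15]
Visit 6; enqueue 10 → queue [7, 1, 2, 15, 10]
Visit 7 → queue [1, 2, 15, 10]
Visit 1 → queue [2, 15, 10]
Visit 2 → queue [15, 10]
Visit 15 → queue [10]
Visit 10 → queue []

4 -> 8 -> 3 -> 5 -> 9 -> 14 -> 11 -> 12 -> 13 -> 6 -> 7 -> 1 -> 2 -> 15 -> 10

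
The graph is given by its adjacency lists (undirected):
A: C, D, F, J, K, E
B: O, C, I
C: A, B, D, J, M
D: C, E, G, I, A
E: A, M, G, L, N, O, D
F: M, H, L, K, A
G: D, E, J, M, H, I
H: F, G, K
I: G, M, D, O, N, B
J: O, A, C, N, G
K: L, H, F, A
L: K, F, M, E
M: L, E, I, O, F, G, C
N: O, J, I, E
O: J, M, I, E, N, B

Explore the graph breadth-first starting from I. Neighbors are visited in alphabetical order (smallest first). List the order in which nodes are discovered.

I, B, D, G, M, N, O, C, A, E, H, J, F, L, K

Visit I; enqueue B, D, G, M, N, O → queue [B, D, G, M, N, O]
Visit B; enqueue C → queue [D, G, M, N, O, C]
Visit D; enqueue A, E → queue [G, M, N, O, C, A, E]
Visit G; enqueue H, J → queue [M, N, O, C, A, E, H, J]
Visit M; enqueue F, L → queue [N, O, C, A, E, H, J, F, L]
Visit N → queue [O, C, A, E, H, J, F, L]
Visit O → queue [C, A, E, H, J, F, L]
Visit C → queue [A, E, H, J, F, L]
Visit A; enqueue K → queue [E, H, J, F, L, K]
Visit E → queue [H, J, F, L, K]
Visit H → queue [J, F, L, K]
Visit J → queue [F, L, K]
Visit F → queue [L, K]
Visit L → queue [K]
Visit K → queue []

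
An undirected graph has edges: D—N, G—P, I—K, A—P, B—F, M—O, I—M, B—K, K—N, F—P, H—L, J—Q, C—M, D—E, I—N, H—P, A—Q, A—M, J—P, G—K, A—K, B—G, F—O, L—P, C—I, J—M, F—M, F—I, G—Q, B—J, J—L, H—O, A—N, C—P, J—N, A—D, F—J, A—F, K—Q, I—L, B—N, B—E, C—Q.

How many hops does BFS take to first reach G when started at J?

2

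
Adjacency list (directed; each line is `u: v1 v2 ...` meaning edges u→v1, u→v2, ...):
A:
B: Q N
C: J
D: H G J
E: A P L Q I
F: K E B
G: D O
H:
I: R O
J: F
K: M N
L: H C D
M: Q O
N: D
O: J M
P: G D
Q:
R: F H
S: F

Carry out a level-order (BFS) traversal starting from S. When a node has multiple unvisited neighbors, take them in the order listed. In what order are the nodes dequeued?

S → F → K → E → B → M → N → A → P → L → Q → I → O → D → G → H → C → R → J

Visit S; enqueue F → queue [F]
Visit F; enqueue K, E, B → queue [K, E, B]
Visit K; enqueue M, N → queue [E, B, M, N]
Visit E; enqueue A, P, L, Q, I → queue [B, M, N, A, P, L, Q, I]
Visit B → queue [M, N, A, P, L, Q, I]
Visit M; enqueue O → queue [N, A, P, L, Q, I, O]
Visit N; enqueue D → queue [A, P, L, Q, I, O, D]
Visit A → queue [P, L, Q, I, O, D]
Visit P; enqueue G → queue [L, Q, I, O, D, G]
Visit L; enqueue H, C → queue [Q, I, O, D, G, H, C]
Visit Q → queue [I, O, D, G, H, C]
Visit I; enqueue R → queue [O, D, G, H, C, R]
Visit O; enqueue J → queue [D, G, H, C, R, J]
Visit D → queue [G, H, C, R, J]
Visit G → queue [H, C, R, J]
Visit H → queue [C, R, J]
Visit C → queue [R, J]
Visit R → queue [J]
Visit J → queue []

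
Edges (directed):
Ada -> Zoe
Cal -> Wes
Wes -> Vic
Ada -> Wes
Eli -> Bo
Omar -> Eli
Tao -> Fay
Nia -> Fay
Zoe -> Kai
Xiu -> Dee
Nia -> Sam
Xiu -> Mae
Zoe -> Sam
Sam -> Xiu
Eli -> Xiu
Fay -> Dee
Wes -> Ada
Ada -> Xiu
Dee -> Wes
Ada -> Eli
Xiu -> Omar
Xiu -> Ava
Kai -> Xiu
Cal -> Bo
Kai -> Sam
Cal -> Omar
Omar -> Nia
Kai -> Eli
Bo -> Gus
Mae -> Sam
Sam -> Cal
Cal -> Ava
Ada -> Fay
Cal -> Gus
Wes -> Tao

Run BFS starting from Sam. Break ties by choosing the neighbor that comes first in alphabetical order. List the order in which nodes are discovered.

Visit Sam; enqueue Cal, Xiu → queue [Cal, Xiu]
Visit Cal; enqueue Ava, Bo, Gus, Omar, Wes → queue [Xiu, Ava, Bo, Gus, Omar, Wes]
Visit Xiu; enqueue Dee, Mae → queue [Ava, Bo, Gus, Omar, Wes, Dee, Mae]
Visit Ava → queue [Bo, Gus, Omar, Wes, Dee, Mae]
Visit Bo → queue [Gus, Omar, Wes, Dee, Mae]
Visit Gus → queue [Omar, Wes, Dee, Mae]
Visit Omar; enqueue Eli, Nia → queue [Wes, Dee, Mae, Eli, Nia]
Visit Wes; enqueue Ada, Tao, Vic → queue [Dee, Mae, Eli, Nia, Ada, Tao, Vic]
Visit Dee → queue [Mae, Eli, Nia, Ada, Tao, Vic]
Visit Mae → queue [Eli, Nia, Ada, Tao, Vic]
Visit Eli → queue [Nia, Ada, Tao, Vic]
Visit Nia; enqueue Fay → queue [Ada, Tao, Vic, Fay]
Visit Ada; enqueue Zoe → queue [Tao, Vic, Fay, Zoe]
Visit Tao → queue [Vic, Fay, Zoe]
Visit Vic → queue [Fay, Zoe]
Visit Fay → queue [Zoe]
Visit Zoe; enqueue Kai → queue [Kai]
Visit Kai → queue []

Sam, Cal, Xiu, Ava, Bo, Gus, Omar, Wes, Dee, Mae, Eli, Nia, Ada, Tao, Vic, Fay, Zoe, Kai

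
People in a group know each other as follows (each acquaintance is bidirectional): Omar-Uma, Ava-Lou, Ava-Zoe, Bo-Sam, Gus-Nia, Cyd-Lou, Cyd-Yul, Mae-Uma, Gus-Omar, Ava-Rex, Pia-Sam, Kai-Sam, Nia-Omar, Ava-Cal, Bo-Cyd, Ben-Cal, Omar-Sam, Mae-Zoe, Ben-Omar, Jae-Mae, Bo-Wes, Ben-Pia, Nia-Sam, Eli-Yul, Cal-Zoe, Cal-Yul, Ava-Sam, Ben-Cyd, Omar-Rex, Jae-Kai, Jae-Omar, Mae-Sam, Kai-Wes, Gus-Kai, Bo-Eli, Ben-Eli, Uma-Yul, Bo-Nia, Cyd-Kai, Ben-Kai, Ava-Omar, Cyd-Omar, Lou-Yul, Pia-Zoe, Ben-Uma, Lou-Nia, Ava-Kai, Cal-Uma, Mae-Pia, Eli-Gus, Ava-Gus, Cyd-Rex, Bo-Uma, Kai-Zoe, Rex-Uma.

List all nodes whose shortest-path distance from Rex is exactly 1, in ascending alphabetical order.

Level 0: Rex
Level 1: Ava, Cyd, Omar, Uma
Level 2: Ben, Bo, Cal, Gus, Jae, Kai, Lou, Mae, Nia, Sam, Yul, Zoe
Level 3: Eli, Pia, Wes

Ava, Cyd, Omar, Uma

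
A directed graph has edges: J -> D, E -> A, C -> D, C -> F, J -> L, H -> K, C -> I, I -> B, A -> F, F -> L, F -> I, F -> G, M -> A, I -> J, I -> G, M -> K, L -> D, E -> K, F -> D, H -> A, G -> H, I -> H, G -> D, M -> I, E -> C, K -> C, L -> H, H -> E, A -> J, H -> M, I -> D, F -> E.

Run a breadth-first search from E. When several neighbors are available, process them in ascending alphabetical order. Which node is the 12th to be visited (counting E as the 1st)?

Visit E; enqueue A, C, K → queue [A, C, K]
Visit A; enqueue F, J → queue [C, K, F, J]
Visit C; enqueue D, I → queue [K, F, J, D, I]
Visit K → queue [F, J, D, I]
Visit F; enqueue G, L → queue [J, D, I, G, L]
Visit J → queue [D, I, G, L]
Visit D → queue [I, G, L]
Visit I; enqueue B, H → queue [G, L, B, H]
Visit G → queue [L, B, H]
Visit L → queue [B, H]
Visit B → queue [H]
Visit H; enqueue M → queue [M]
Visit M → queue []

Visit order: E, A, C, K, F, J, D, I, G, L, B, H, M

H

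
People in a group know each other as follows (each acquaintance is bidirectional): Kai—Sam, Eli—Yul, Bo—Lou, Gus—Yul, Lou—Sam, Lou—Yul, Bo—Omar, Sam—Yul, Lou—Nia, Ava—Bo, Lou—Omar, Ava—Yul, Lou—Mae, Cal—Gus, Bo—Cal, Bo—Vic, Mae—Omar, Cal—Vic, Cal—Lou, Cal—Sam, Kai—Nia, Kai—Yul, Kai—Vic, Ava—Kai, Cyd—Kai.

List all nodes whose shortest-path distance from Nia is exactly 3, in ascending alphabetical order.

Eli, Gus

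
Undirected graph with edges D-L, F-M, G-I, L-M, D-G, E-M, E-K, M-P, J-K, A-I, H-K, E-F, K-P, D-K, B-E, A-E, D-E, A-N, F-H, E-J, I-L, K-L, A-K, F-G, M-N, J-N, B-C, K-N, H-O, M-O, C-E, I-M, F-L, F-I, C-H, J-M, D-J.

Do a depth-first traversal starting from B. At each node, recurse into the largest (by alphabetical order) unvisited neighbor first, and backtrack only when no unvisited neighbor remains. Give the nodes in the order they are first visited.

B, E, M, P, K, N, J, D, L, I, G, F, H, O, C, A

Visit B
B → E
E → M
M → P
P → K
K → N
N → J
J → D
D → L
L → I
I → G
G → F
F → H
H → O
H → C
I → A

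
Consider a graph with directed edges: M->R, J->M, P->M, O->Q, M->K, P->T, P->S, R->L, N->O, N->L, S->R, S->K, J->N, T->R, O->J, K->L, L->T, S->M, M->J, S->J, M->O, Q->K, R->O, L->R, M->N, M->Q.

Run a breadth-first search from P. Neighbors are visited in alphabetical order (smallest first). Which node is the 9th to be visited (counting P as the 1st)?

Visit P; enqueue M, S, T → queue [M, S, T]
Visit M; enqueue J, K, N, O, Q, R → queue [S, T, J, K, N, O, Q, R]
Visit S → queue [T, J, K, N, O, Q, R]
Visit T → queue [J, K, N, O, Q, R]
Visit J → queue [K, N, O, Q, R]
Visit K; enqueue L → queue [N, O, Q, R, L]
Visit N → queue [O, Q, R, L]
Visit O → queue [Q, R, L]
Visit Q → queue [R, L]
Visit R → queue [L]
Visit L → queue []

Visit order: P, M, S, T, J, K, N, O, Q, R, L

Q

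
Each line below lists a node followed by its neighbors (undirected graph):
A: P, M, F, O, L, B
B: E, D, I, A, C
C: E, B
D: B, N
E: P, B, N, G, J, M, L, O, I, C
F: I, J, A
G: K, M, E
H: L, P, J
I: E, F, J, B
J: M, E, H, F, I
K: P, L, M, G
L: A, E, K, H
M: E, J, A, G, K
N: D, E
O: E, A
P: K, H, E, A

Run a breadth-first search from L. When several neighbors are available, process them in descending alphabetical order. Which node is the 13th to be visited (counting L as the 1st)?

C

Visit L; enqueue K, H, E, A → queue [K, H, E, A]
Visit K; enqueue P, M, G → queue [H, E, A, P, M, G]
Visit H; enqueue J → queue [E, A, P, M, G, J]
Visit E; enqueue O, N, I, C, B → queue [A, P, M, G, J, O, N, I, C, B]
Visit A; enqueue F → queue [P, M, G, J, O, N, I, C, B, F]
Visit P → queue [M, G, J, O, N, I, C, B, F]
Visit M → queue [G, J, O, N, I, C, B, F]
Visit G → queue [J, O, N, I, C, B, F]
Visit J → queue [O, N, I, C, B, F]
Visit O → queue [N, I, C, B, F]
Visit N; enqueue D → queue [I, C, B, F, D]
Visit I → queue [C, B, F, D]
Visit C → queue [B, F, D]
Visit B → queue [F, D]
Visit F → queue [D]
Visit D → queue []

Visit order: L, K, H, E, A, P, M, G, J, O, N, I, C, B, F, D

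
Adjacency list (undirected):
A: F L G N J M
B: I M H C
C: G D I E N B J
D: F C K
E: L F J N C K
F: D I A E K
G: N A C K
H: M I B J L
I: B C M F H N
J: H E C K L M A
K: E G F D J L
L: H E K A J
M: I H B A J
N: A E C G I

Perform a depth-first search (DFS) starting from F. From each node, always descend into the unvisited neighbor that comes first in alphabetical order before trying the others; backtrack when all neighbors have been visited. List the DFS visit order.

F → A → G → C → B → H → I → M → J → E → K → D → L → N

Visit F
F → A
A → G
G → C
C → B
B → H
H → I
I → M
M → J
J → E
E → K
K → D
K → L
E → N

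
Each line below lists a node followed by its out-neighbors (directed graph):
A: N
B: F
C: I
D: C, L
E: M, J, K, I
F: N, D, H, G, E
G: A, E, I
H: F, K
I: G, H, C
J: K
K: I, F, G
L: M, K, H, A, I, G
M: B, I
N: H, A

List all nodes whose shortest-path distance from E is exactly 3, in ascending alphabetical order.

Level 0: E
Level 1: I, J, K, M
Level 2: B, C, F, G, H
Level 3: A, D, N
Level 4: L

A, D, N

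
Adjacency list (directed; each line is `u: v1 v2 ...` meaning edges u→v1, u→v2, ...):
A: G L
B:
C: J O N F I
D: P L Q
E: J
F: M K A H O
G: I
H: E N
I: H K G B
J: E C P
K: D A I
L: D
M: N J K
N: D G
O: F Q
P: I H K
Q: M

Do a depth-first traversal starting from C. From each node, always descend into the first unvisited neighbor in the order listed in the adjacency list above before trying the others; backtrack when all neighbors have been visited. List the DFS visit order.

C, J, E, P, I, H, N, D, L, Q, M, K, A, G, B, O, F

Visit C
C → J
J → E
J → P
P → I
I → H
H → N
N → D
D → L
D → Q
Q → M
M → K
K → A
A → G
I → B
C → O
O → F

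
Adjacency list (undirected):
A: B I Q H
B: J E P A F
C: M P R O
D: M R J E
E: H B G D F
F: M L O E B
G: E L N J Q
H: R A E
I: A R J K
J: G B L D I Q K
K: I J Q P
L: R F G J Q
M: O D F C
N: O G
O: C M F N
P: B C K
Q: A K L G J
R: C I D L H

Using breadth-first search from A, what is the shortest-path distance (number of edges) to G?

2

Level 0: A
Level 1: B, H, I, Q
Level 2: E, F, G, J, K, L, P, R
Level 3: C, D, M, N, O
G first appears at level 2.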